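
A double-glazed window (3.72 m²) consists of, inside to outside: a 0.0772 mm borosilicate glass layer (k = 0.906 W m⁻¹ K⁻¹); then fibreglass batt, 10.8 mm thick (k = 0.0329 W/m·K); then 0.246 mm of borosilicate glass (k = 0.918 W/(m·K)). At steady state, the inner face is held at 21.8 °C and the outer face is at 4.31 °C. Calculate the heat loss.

Q = 198 W

Resistance network (inner→outer):
  R_borosilicate glass = L/(kA) = 7.72×10^-5/(0.906·3.72) = 2.291×10^-5 K/W
  R_fibreglass batt = L/(kA) = 0.0108/(0.0329·3.72) = 0.08824 K/W
  R_borosilicate glass = L/(kA) = 2.46×10^-4/(0.918·3.72) = 7.204×10^-5 K/W
ΣR = 2.291×10^-5 + 0.08824 + 7.204×10^-5 = 0.08833 K/W
Q = ΔT/ΣR = (21.8 °C − 4.31 °C)/0.08833 = 198 W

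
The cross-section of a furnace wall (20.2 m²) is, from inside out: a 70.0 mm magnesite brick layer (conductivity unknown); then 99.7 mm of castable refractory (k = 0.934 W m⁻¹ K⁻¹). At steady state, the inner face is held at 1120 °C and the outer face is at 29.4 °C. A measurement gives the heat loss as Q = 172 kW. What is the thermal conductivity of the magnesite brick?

k = 3.28 W/m·K

ΣR = ΔT/Q = |1120 − 29.4|/1.72×10^5 = 0.006341 K/W
Known resistances:
  R_castable refractory = L/(kA) = 0.0997/(0.934·20.2) = 0.005284 K/W
R_magnesite brick = ΣR − ΣR_known = 0.006341 − 0.005284 = 0.001057 K/W
L/(kA) = 0.001057 ⇒ k = 0.0700/(0.001057·20.2) = 3.28 W/m·K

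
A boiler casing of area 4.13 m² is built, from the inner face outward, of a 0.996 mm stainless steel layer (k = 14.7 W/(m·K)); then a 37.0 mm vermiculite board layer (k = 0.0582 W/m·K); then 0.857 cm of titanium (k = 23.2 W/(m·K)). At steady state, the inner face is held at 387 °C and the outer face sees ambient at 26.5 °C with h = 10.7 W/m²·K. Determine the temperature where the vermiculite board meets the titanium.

Treat each layer as a resistance in series:
  R_stainless steel = L/(kA) = 9.96×10^-4/(14.7·4.13) = 1.641×10^-5 K/W
  R_vermiculite board = L/(kA) = 0.0370/(0.0582·4.13) = 0.1539 K/W
  R_titanium = L/(kA) = 0.00857/(23.2·4.13) = 8.944×10^-5 K/W
  R_conv,out = 1/(hA) = 1/(10.7·4.13) = 0.02263 K/W
ΣR = 1.641×10^-5 + 0.1539 + 8.944×10^-5 + 0.02263 = 0.1766 K/W
Q = ΔT/ΣR = (387 °C − 26.5 °C)/0.1766 = 2041 W
From the inner boundary to the vermiculite board/titanium interface, ΣR_partial = 0.1539 K/W.
T_interface = T_in − Q·ΣR_partial = 387 °C − (2041)(0.1539) = 72.9 °C

T = 72.9 °C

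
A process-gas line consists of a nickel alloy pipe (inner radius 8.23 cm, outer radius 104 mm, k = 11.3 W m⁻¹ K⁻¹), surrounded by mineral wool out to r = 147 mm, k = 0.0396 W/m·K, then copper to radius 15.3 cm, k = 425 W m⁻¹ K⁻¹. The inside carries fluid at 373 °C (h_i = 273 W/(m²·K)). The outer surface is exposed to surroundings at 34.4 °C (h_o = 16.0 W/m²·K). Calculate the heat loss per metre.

Resistance network (inner→outer):
  R'_conv,in = 1/(2πr h) = 1/(2π·0.0823·273) = 0.007084 m·K/W
  R'_nickel alloy = ln(0.104/0.0823)/(2πk) = 0.2340/(2π·11.3) = 0.003296 m·K/W
  R'_mineral wool = ln(0.147/0.104)/(2πk) = 0.3460/(2π·0.0396) = 1.391 m·K/W
  R'_copper = ln(0.153/0.147)/(2πk) = 0.04001/(2π·425) = 1.498×10^-5 m·K/W
  R'_conv,out = 1/(2πr h) = 1/(2π·0.153·16.0) = 0.06501 m·K/W
ΣR = 0.007084 + 0.003296 + 1.391 + 1.498×10^-5 + 0.06501 = 1.466 m·K/W
Q' = ΔT/ΣR = (373 °C − 34.4 °C)/1.466 = 231 W/m

Q' = 231 W/m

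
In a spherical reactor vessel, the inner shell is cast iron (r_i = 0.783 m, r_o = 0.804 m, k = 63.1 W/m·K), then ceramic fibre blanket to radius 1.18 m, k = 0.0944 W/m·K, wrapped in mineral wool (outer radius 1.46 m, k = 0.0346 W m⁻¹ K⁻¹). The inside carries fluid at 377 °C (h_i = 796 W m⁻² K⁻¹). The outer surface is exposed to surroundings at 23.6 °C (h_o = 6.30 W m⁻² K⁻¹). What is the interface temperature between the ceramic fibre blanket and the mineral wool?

T = 212 °C

Series thermal resistances, inner to outer:
  R_conv,in = 1/(4πr²h) = 1/(4π·0.783²·796) = 1.631×10^-4 K/W
  R_cast iron = (1/0.783 − 1/0.804)/(4πk) = 0.03336/(4π·63.1) = 4.207×10^-5 K/W
  R_ceramic fibre blanket = (1/0.804 − 1/1.18)/(4πk) = 0.3963/(4π·0.0944) = 0.3341 K/W
  R_mineral wool = (1/1.18 − 1/1.46)/(4πk) = 0.1625/(4π·0.0346) = 0.3738 K/W
  R_conv,out = 1/(4πr²h) = 1/(4π·1.46²·6.30) = 0.005926 K/W
ΣR = 1.631×10^-4 + 4.207×10^-5 + 0.3341 + 0.3738 + 0.005926 = 0.7140 K/W
Q = ΔT/ΣR = (377 °C − 23.6 °C)/0.7140 = 495.0 W
From the inner boundary to the ceramic fibre blanket/mineral wool interface, ΣR_partial = 0.3343 K/W.
T_interface = T_in − Q·ΣR_partial = 377 °C − (495.0)(0.3343) = 212 °C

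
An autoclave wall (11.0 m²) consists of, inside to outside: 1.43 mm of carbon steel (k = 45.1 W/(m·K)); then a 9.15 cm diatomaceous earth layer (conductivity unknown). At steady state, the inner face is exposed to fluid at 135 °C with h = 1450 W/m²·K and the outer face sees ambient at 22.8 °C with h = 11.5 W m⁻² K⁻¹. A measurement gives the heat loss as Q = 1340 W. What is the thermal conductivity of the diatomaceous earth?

ΣR = ΔT/Q = |135 − 22.8|/1340 = 0.08373 K/W
Known resistances:
  R_conv,in = 1/(hA) = 1/(1450·11.0) = 6.270×10^-5 K/W
  R_carbon steel = L/(kA) = 0.00143/(45.1·11.0) = 2.882×10^-6 K/W
  R_conv,out = 1/(hA) = 1/(11.5·11.0) = 0.007905 K/W
R_diatomaceous earth = ΣR − ΣR_known = 0.08373 − 0.007971 = 0.07576 K/W
L/(kA) = 0.07576 ⇒ k = 0.0915/(0.07576·11.0) = 0.110 W/m·K

k = 0.110 W/m·K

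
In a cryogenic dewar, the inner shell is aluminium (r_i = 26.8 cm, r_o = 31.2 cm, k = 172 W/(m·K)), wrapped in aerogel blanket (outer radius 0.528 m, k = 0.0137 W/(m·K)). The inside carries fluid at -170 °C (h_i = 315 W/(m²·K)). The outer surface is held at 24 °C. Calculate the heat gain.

Q = 25.5 W

Series thermal resistances, inner to outer:
  R_conv,in = 1/(4πr²h) = 1/(4π·0.268²·315) = 0.003517 K/W
  R_aluminium = (1/0.268 − 1/0.312)/(4πk) = 0.5262/(4π·172) = 2.435×10^-4 K/W
  R_aerogel blanket = (1/0.312 − 1/0.528)/(4πk) = 1.311/(4π·0.0137) = 7.616 K/W
ΣR = 0.003517 + 2.435×10^-4 + 7.616 = 7.620 K/W
Q = ΔT/ΣR = (-170 °C − 24 °C)/7.620 = -25.5 W
(Negative Q ⇒ heat flows inward; heat gain = 25.5 W.)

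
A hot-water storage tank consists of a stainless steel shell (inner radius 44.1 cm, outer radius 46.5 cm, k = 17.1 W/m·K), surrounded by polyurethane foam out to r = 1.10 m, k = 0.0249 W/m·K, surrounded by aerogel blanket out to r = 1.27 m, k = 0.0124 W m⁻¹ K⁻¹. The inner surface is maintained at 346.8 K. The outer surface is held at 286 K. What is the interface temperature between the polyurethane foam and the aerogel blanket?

T = 296.0 K

Treat each layer as a resistance in series:
  R_stainless steel = (1/0.441 − 1/0.465)/(4πk) = 0.1170/(4π·17.1) = 5.446×10^-4 K/W
  R_polyurethane foam = (1/0.465 − 1/1.10)/(4πk) = 1.241/(4π·0.0249) = 3.968 K/W
  R_aerogel blanket = (1/1.10 − 1/1.27)/(4πk) = 0.1217/(4π·0.0124) = 0.7809 K/W
ΣR = 5.446×10^-4 + 3.968 + 0.7809 = 4.749 K/W
Q = ΔT/ΣR = (346.8 K − 286 K)/4.749 = 12.80 W
From the inner boundary to the polyurethane foam/aerogel blanket interface, ΣR_partial = 3.969 K/W.
T_interface = T_in − Q·ΣR_partial = 346.8 K − (12.80)(3.969) = 296.0 K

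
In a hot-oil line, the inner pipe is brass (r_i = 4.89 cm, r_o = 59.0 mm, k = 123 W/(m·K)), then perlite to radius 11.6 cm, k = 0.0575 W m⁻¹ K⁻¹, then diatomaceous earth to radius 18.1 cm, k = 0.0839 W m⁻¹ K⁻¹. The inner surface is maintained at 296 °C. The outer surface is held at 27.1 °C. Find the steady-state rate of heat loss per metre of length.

Resistance network (inner→outer):
  R'_brass = ln(0.0590/0.0489)/(2πk) = 0.1878/(2π·123) = 2.430×10^-4 m·K/W
  R'_perlite = ln(0.116/0.0590)/(2πk) = 0.6761/(2π·0.0575) = 1.871 m·K/W
  R'_diatomaceous earth = ln(0.181/0.116)/(2πk) = 0.4449/(2π·0.0839) = 0.8440 m·K/W
ΣR = 2.430×10^-4 + 1.871 + 0.8440 = 2.715 m·K/W
Q' = ΔT/ΣR = (296 °C − 27.1 °C)/2.715 = 99.0 W/m

Q' = 99.0 W/m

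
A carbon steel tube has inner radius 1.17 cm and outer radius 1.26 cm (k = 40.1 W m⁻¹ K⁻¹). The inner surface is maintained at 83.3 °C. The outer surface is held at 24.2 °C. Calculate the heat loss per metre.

Q' = 2πk·ΔT/ln(r₂/r₁) = 2π × 40.1 × 59.1 / ln(0.0126/0.0117) = 2.01×10^5 W/m

Q' = 201 kW/m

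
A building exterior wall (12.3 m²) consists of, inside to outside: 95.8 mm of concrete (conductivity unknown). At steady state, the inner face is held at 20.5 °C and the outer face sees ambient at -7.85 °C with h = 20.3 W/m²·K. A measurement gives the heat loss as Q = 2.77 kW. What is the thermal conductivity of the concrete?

ΣR = ΔT/Q = |20.5 − -7.85|/2770 = 0.01023 K/W
Known resistances:
  R_conv,out = 1/(hA) = 1/(20.3·12.3) = 0.004005 K/W
R_concrete = ΣR − ΣR_known = 0.01023 − 0.004005 = 0.006225 K/W
L/(kA) = 0.006225 ⇒ k = 0.0958/(0.006225·12.3) = 1.25 W/m·K

k = 1.25 W/m·K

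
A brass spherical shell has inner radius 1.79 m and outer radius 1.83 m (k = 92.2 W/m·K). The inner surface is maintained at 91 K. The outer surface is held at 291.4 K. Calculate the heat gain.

Q = 1.90×10^7 W

Q = 4πk·ΔT/(1/r₁ − 1/r₂) = 4π × 92.2 × 200.4 / (1/1.79 − 1/1.83) = 1.90×10^7 W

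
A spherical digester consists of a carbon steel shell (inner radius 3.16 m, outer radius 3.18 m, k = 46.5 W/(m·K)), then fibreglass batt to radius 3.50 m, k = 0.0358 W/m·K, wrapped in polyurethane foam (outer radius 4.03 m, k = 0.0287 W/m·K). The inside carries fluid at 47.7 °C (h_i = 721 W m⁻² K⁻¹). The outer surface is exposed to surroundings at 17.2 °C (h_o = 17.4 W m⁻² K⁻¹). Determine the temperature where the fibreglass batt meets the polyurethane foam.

Treat each layer as a resistance in series:
  R_conv,in = 1/(4πr²h) = 1/(4π·3.16²·721) = 1.105×10^-5 K/W
  R_carbon steel = (1/3.16 − 1/3.18)/(4πk) = 0.001990/(4π·46.5) = 3.406×10^-6 K/W
  R_fibreglass batt = (1/3.18 − 1/3.50)/(4πk) = 0.02875/(4π·0.0358) = 0.06391 K/W
  R_polyurethane foam = (1/3.50 − 1/4.03)/(4πk) = 0.03758/(4π·0.0287) = 0.1042 K/W
  R_conv,out = 1/(4πr²h) = 1/(4π·4.03²·17.4) = 2.816×10^-4 K/W
ΣR = 1.105×10^-5 + 3.406×10^-6 + 0.06391 + 0.1042 + 2.816×10^-4 = 0.1684 K/W
Q = ΔT/ΣR = (47.7 °C − 17.2 °C)/0.1684 = 181.1 W
From the inner boundary to the fibreglass batt/polyurethane foam interface, ΣR_partial = 0.06392 K/W.
T_interface = T_in − Q·ΣR_partial = 47.7 °C − (181.1)(0.06392) = 36.1 °C

T = 36.1 °C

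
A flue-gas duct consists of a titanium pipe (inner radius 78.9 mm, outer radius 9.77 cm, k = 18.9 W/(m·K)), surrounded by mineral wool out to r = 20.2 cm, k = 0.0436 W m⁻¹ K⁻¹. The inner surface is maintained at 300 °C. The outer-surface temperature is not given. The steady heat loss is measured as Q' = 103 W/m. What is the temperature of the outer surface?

T_out = 26.7 °C

Series resistances:
  R'_titanium = ln(0.0977/0.0789)/(2πk) = 0.2137/(2π·18.9) = 0.001800 m·K/W
  R'_mineral wool = ln(0.202/0.0977)/(2πk) = 0.7264/(2π·0.0436) = 2.651 m·K/W
ΣR = 2.653 m·K/W
ΔT = Q'·ΣR = 103 × 2.653 = 273.3 K
Heat flows outward, so T_out = T_in − ΔT = 300 − 273.3 = 26.7 °C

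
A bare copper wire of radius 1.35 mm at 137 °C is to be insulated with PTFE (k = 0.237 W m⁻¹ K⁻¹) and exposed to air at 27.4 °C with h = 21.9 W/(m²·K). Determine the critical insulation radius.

r_cr = 1.08 cm

For a cylinder, r_cr = k_ins/h = 0.237/21.9 = 0.0108 m = 1.08 cm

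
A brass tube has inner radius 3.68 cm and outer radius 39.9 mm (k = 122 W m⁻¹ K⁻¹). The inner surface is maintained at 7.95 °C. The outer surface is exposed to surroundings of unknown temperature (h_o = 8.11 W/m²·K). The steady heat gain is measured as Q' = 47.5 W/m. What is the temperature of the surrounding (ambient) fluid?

T_out = 31.3 °C

Series resistances:
  R'_brass = ln(0.0399/0.0368)/(2πk) = 0.08088/(2π·122) = 1.055×10^-4 m·K/W
  R'_conv,out = 1/(2πr h) = 1/(2π·0.0399·8.11) = 0.4918 m·K/W
ΣR = 0.4919 m·K/W
ΔT = Q'·ΣR = 47.5 × 0.4919 = 23.37 K
Heat flows inward, so T_out = T_in + ΔT = 7.95 + 23.37 = 31.3 °C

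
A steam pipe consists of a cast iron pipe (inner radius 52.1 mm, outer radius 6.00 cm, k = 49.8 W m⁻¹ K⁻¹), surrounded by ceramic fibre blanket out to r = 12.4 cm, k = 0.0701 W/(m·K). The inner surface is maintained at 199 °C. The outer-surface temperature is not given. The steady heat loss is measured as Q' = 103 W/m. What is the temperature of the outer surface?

Sum the resistances:
  R'_cast iron = ln(0.0600/0.0521)/(2πk) = 0.1412/(2π·49.8) = 4.512×10^-4 m·K/W
  R'_ceramic fibre blanket = ln(0.124/0.0600)/(2πk) = 0.7259/(2π·0.0701) = 1.648 m·K/W
ΣR = 1.649 m·K/W
ΔT = Q'·ΣR = 103 × 1.649 = 169.8 K
Heat flows outward, so T_out = T_in − ΔT = 199 − 169.8 = 29.2 °C

T_out = 29.2 °C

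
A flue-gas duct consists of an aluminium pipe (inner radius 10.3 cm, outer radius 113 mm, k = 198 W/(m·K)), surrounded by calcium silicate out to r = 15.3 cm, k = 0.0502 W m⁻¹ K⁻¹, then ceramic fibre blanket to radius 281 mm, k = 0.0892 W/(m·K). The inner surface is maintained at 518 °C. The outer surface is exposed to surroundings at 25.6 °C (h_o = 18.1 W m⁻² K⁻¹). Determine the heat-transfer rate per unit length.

Q' = 237 W/m

Treat each layer as a resistance in series:
  R'_aluminium = ln(0.113/0.103)/(2πk) = 0.09266/(2π·198) = 7.448×10^-5 m·K/W
  R'_calcium silicate = ln(0.153/0.113)/(2πk) = 0.3031/(2π·0.0502) = 0.9608 m·K/W
  R'_ceramic fibre blanket = ln(0.281/0.153)/(2πk) = 0.6079/(2π·0.0892) = 1.085 m·K/W
  R'_conv,out = 1/(2πr h) = 1/(2π·0.281·18.1) = 0.03129 m·K/W
ΣR = 7.448×10^-5 + 0.9608 + 1.085 + 0.03129 = 2.077 m·K/W
Q' = ΔT/ΣR = (518 °C − 25.6 °C)/2.077 = 237 W/m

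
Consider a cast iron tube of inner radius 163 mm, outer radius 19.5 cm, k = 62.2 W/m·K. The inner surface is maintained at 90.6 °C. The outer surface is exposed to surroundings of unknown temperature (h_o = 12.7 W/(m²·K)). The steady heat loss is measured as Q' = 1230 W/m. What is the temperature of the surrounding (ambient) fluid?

T_out = 11.0 °C

Series resistances:
  R'_cast iron = ln(0.195/0.163)/(2πk) = 0.1792/(2π·62.2) = 4.587×10^-4 m·K/W
  R'_conv,out = 1/(2πr h) = 1/(2π·0.195·12.7) = 0.06427 m·K/W
ΣR = 0.06472 m·K/W
ΔT = Q'·ΣR = 1230 × 0.06472 = 79.61 K
Heat flows outward, so T_out = T_in − ΔT = 90.6 − 79.61 = 11.0 °C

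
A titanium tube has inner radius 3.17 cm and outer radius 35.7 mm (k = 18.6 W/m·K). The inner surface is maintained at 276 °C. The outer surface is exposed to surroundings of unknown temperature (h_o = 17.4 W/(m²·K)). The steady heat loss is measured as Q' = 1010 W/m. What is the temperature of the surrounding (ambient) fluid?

T_out = 16.2 °C

Series resistances:
  R'_titanium = ln(0.0357/0.0317)/(2πk) = 0.1188/(2π·18.6) = 0.001017 m·K/W
  R'_conv,out = 1/(2πr h) = 1/(2π·0.0357·17.4) = 0.2562 m·K/W
ΣR = 0.2572 m·K/W
ΔT = Q'·ΣR = 1010 × 0.2572 = 259.8 K
Heat flows outward, so T_out = T_in − ΔT = 276 − 259.8 = 16.2 °C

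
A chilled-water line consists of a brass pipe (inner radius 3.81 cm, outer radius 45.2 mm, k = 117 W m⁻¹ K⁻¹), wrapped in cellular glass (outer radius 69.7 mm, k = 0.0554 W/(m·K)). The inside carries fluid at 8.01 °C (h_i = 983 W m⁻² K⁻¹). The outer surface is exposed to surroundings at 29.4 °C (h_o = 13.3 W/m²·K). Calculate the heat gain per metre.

Q' = 15.1 W/m

Series thermal resistances, inner to outer:
  R'_conv,in = 1/(2πr h) = 1/(2π·0.0381·983) = 0.004250 m·K/W
  R'_brass = ln(0.0452/0.0381)/(2πk) = 0.1709/(2π·117) = 2.325×10^-4 m·K/W
  R'_cellular glass = ln(0.0697/0.0452)/(2πk) = 0.4331/(2π·0.0554) = 1.244 m·K/W
  R'_conv,out = 1/(2πr h) = 1/(2π·0.0697·13.3) = 0.1717 m·K/W
ΣR = 0.004250 + 2.325×10^-4 + 1.244 + 0.1717 = 1.420 m·K/W
Q' = ΔT/ΣR = (8.01 °C − 29.4 °C)/1.420 = -15.1 W/m
(Negative Q' ⇒ heat flows inward; heat gain = 15.1 W/m.)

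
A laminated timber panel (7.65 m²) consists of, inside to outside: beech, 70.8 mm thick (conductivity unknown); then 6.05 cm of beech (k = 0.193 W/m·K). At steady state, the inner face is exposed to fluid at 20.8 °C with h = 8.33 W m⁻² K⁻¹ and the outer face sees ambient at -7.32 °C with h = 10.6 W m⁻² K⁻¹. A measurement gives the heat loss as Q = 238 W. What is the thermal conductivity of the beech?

ΣR = ΔT/Q = |20.8 − -7.32|/238 = 0.1182 K/W
Known resistances:
  R_conv,in = 1/(hA) = 1/(8.33·7.65) = 0.01569 K/W
  R_beech = L/(kA) = 0.0605/(0.193·7.65) = 0.04098 K/W
  R_conv,out = 1/(hA) = 1/(10.6·7.65) = 0.01233 K/W
R_beech = ΣR − ΣR_known = 0.1182 − 0.06900 = 0.04920 K/W
L/(kA) = 0.04920 ⇒ k = 0.0708/(0.04920·7.65) = 0.188 W/m·K

k = 0.188 W/m·K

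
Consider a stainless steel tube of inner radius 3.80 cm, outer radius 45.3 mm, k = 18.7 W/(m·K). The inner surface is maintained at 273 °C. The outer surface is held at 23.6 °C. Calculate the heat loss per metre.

Q' = 167 kW/m

Q' = 2πk·ΔT/ln(r₂/r₁) = 2π × 18.7 × 249.4 / ln(0.0453/0.0380) = 1.67×10^5 W/m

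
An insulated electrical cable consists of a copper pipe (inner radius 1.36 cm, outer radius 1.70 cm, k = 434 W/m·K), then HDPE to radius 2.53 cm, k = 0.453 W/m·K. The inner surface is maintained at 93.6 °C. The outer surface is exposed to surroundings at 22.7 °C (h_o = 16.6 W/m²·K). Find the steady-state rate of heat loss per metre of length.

Q' = 137 W/m

Resistance network (inner→outer):
  R'_copper = ln(0.0170/0.0136)/(2πk) = 0.2231/(2π·434) = 8.183×10^-5 m·K/W
  R'_HDPE = ln(0.0253/0.0170)/(2πk) = 0.3976/(2π·0.453) = 0.1397 m·K/W
  R'_conv,out = 1/(2πr h) = 1/(2π·0.0253·16.6) = 0.3790 m·K/W
ΣR = 8.183×10^-5 + 0.1397 + 0.3790 = 0.5188 m·K/W
Q' = ΔT/ΣR = (93.6 °C − 22.7 °C)/0.5188 = 137 W/m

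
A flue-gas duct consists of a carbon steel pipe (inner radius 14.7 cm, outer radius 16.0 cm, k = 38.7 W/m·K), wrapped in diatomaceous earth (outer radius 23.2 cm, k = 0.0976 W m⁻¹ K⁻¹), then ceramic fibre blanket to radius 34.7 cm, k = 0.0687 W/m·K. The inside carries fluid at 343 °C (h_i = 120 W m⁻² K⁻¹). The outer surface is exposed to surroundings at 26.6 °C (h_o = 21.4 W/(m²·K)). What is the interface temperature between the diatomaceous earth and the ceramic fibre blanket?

Series thermal resistances, inner to outer:
  R'_conv,in = 1/(2πr h) = 1/(2π·0.147·120) = 0.009022 m·K/W
  R'_carbon steel = ln(0.160/0.147)/(2πk) = 0.08474/(2π·38.7) = 3.485×10^-4 m·K/W
  R'_diatomaceous earth = ln(0.232/0.160)/(2πk) = 0.3716/(2π·0.0976) = 0.6059 m·K/W
  R'_ceramic fibre blanket = ln(0.347/0.232)/(2πk) = 0.4026/(2π·0.0687) = 0.9327 m·K/W
  R'_conv,out = 1/(2πr h) = 1/(2π·0.347·21.4) = 0.02143 m·K/W
ΣR = 0.009022 + 3.485×10^-4 + 0.6059 + 0.9327 + 0.02143 = 1.569 m·K/W
Q' = ΔT/ΣR = (343 °C − 26.6 °C)/1.569 = 201.7 W/m
From the inner boundary to the diatomaceous earth/ceramic fibre blanket interface, ΣR_partial = 0.6153 m·K/W.
T_interface = T_in − Q'·ΣR_partial = 343 °C − (201.7)(0.6153) = 219 °C

T = 219 °C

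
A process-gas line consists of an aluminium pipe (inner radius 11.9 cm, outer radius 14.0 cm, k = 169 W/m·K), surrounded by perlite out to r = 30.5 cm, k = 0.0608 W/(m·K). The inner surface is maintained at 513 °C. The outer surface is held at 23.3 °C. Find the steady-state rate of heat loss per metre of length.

Q' = 240 W/m

Series thermal resistances, inner to outer:
  R'_aluminium = ln(0.140/0.119)/(2πk) = 0.1625/(2π·169) = 1.531×10^-4 m·K/W
  R'_perlite = ln(0.305/0.140)/(2πk) = 0.7787/(2π·0.0608) = 2.038 m·K/W
ΣR = 1.531×10^-4 + 2.038 = 2.038 m·K/W
Q' = ΔT/ΣR = (513 °C − 23.3 °C)/2.038 = 240 W/m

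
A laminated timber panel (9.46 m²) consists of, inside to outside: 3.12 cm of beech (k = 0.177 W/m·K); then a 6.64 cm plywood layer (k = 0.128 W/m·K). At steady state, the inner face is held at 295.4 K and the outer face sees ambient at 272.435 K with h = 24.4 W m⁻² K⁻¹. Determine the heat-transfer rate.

Resistance network (inner→outer):
  R_beech = L/(kA) = 0.0312/(0.177·9.46) = 0.01863 K/W
  R_plywood = L/(kA) = 0.0664/(0.128·9.46) = 0.05484 K/W
  R_conv,out = 1/(hA) = 1/(24.4·9.46) = 0.004332 K/W
ΣR = 0.01863 + 0.05484 + 0.004332 = 0.07780 K/W
Q = ΔT/ΣR = (295.4 K − 272.435 K)/0.07780 = 295 W

Q = 295 W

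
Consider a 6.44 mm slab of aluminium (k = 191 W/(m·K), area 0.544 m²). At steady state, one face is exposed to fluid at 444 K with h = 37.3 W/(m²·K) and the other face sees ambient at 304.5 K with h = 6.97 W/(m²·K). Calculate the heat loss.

Resistance network (inner→outer):
  R_conv,in = 1/(hA) = 1/(37.3·0.544) = 0.04928 K/W
  R_aluminium = L/(kA) = 0.00644/(191·0.544) = 6.198×10^-5 K/W
  R_conv,out = 1/(hA) = 1/(6.97·0.544) = 0.2637 K/W
ΣR = 0.04928 + 6.198×10^-5 + 0.2637 = 0.3130 K/W
Q = ΔT/ΣR = (444 K − 304.5 K)/0.3130 = 446 W

Q = 446 W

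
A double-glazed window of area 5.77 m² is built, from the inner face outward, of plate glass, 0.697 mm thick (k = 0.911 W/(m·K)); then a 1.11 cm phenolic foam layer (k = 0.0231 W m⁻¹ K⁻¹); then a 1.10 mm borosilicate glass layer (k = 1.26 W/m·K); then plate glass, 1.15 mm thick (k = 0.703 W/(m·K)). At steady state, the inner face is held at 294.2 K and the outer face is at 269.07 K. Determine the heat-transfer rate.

Q = 300 W

Treat each layer as a resistance in series:
  R_plate glass = L/(kA) = 6.97×10^-4/(0.911·5.77) = 1.326×10^-4 K/W
  R_phenolic foam = L/(kA) = 0.0111/(0.0231·5.77) = 0.08328 K/W
  R_borosilicate glass = L/(kA) = 0.00110/(1.26·5.77) = 1.513×10^-4 K/W
  R_plate glass = L/(kA) = 0.00115/(0.703·5.77) = 2.835×10^-4 K/W
ΣR = 1.326×10^-4 + 0.08328 + 1.513×10^-4 + 2.835×10^-4 = 0.08385 K/W
Q = ΔT/ΣR = (294.2 K − 269.07 K)/0.08385 = 300 W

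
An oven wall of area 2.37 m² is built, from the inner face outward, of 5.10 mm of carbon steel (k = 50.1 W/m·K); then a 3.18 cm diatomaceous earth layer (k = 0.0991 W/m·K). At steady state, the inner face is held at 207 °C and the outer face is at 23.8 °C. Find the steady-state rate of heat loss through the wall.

Q = 1350 W

Treat each layer as a resistance in series:
  R_carbon steel = L/(kA) = 0.00510/(50.1·2.37) = 4.295×10^-5 K/W
  R_diatomaceous earth = L/(kA) = 0.0318/(0.0991·2.37) = 0.1354 K/W
ΣR = 4.295×10^-5 + 0.1354 = 0.1354 K/W
Q = ΔT/ΣR = (207 °C − 23.8 °C)/0.1354 = 1350 W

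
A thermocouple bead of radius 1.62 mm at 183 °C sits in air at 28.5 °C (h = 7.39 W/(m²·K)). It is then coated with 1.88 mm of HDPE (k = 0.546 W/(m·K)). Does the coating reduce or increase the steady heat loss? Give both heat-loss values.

Critical radius for a sphere: r_cr = 2k/h = 0.148 m = 14.8 cm.
Outer radius after coating: r₂ = 0.00162 + 0.00188 = 0.00350 m.
Since r₁ < r_cr and r₂ ≤ r_cr, the coating moves toward the maximum at r_cr — heat loss rises.
Bare: R = 1/(4πr₁²h) = 4103 K/W; Q = 154.5/4103 = 0.0377 W.
Coated: R = R_cond + R_conv = 927.4 K/W; Q = 154.5/927.4 = 0.167 W.

increases: 0.0377 → 0.167 W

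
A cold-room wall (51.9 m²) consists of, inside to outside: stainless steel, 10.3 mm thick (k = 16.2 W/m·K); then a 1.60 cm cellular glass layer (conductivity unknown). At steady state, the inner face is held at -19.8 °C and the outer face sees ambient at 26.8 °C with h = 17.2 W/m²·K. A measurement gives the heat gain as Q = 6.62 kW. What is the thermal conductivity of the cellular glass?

ΣR = ΔT/Q = |-19.8 − 26.8|/6620 = 0.007039 K/W
Known resistances:
  R_stainless steel = L/(kA) = 0.0103/(16.2·51.9) = 1.225×10^-5 K/W
  R_conv,out = 1/(hA) = 1/(17.2·51.9) = 0.001120 K/W
R_cellular glass = ΣR − ΣR_known = 0.007039 − 0.001132 = 0.005907 K/W
L/(kA) = 0.005907 ⇒ k = 0.0160/(0.005907·51.9) = 0.0522 W/m·K

k = 0.0522 W/m·K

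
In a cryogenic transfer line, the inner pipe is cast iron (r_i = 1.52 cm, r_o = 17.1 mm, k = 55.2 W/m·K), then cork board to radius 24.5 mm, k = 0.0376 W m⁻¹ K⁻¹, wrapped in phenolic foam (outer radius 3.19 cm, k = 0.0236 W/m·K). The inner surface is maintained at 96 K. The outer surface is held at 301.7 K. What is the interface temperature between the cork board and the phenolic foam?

Resistance network (inner→outer):
  R'_cast iron = ln(0.0171/0.0152)/(2πk) = 0.1178/(2π·55.2) = 3.396×10^-4 m·K/W
  R'_cork board = ln(0.0245/0.0171)/(2πk) = 0.3596/(2π·0.0376) = 1.522 m·K/W
  R'_phenolic foam = ln(0.0319/0.0245)/(2πk) = 0.2639/(2π·0.0236) = 1.780 m·K/W
ΣR = 3.396×10^-4 + 1.522 + 1.780 = 3.302 m·K/W
Q' = ΔT/ΣR = (96 K − 301.7 K)/3.302 = -62.30 W/m
From the inner boundary to the cork board/phenolic foam interface, ΣR_partial = 1.522 m·K/W.
T_interface = T_in − Q'·ΣR_partial = 96 K − (-62.30)(1.522) = 190.8 K

T = 190.8 K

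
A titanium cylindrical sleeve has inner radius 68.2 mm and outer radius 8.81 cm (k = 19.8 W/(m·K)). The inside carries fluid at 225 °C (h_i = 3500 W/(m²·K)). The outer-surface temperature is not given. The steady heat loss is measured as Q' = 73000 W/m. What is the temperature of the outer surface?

T_out = 26.1 °C

Series resistances:
  R'_conv,in = 1/(2πr h) = 1/(2π·0.0682·3500) = 6.668×10^-4 m·K/W
  R'_titanium = ln(0.0881/0.0682)/(2πk) = 0.2560/(2π·19.8) = 0.002058 m·K/W
ΣR = 0.002725 m·K/W
ΔT = Q'·ΣR = 73000 × 0.002725 = 198.9 K
Heat flows outward, so T_out = T_in − ΔT = 225 − 198.9 = 26.1 °C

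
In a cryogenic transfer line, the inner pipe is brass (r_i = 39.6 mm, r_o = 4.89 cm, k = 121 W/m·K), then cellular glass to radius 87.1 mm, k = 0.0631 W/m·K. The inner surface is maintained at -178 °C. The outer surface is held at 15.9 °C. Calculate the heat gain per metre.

Treat each layer as a resistance in series:
  R'_brass = ln(0.0489/0.0396)/(2πk) = 0.2109/(2π·121) = 2.775×10^-4 m·K/W
  R'_cellular glass = ln(0.0871/0.0489)/(2πk) = 0.5773/(2π·0.0631) = 1.456 m·K/W
ΣR = 2.775×10^-4 + 1.456 = 1.456 m·K/W
Q' = ΔT/ΣR = (-178 °C − 15.9 °C)/1.456 = -133 W/m
(Negative Q' ⇒ heat flows inward; heat gain = 133 W/m.)

Q' = 133 W/m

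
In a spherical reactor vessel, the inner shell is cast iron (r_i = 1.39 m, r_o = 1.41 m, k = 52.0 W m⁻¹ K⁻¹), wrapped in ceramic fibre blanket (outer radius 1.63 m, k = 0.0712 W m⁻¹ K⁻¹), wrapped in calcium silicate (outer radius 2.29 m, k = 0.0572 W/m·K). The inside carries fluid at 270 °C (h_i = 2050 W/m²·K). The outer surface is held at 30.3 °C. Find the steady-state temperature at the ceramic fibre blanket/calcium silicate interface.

Treat each layer as a resistance in series:
  R_conv,in = 1/(4πr²h) = 1/(4π·1.39²·2050) = 2.009×10^-5 K/W
  R_cast iron = (1/1.39 − 1/1.41)/(4πk) = 0.01020/(4π·52.0) = 1.562×10^-5 K/W
  R_ceramic fibre blanket = (1/1.41 − 1/1.63)/(4πk) = 0.09572/(4π·0.0712) = 0.1070 K/W
  R_calcium silicate = (1/1.63 − 1/2.29)/(4πk) = 0.1768/(4π·0.0572) = 0.2460 K/W
ΣR = 2.009×10^-5 + 1.562×10^-5 + 0.1070 + 0.2460 = 0.3530 K/W
Q = ΔT/ΣR = (270 °C − 30.3 °C)/0.3530 = 679.0 W
From the inner boundary to the ceramic fibre blanket/calcium silicate interface, ΣR_partial = 0.1070 K/W.
T_interface = T_in − Q·ΣR_partial = 270 °C − (679.0)(0.1070) = 197 °C

T = 197 °C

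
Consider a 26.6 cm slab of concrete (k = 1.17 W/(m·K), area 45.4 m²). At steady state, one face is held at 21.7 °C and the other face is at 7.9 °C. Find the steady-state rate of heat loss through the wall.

Q = kA·ΔT/L = 1.17 × 45.4 × |21.7 °C − 7.9 °C| / 0.266 = 2760 W

Q = 2760 W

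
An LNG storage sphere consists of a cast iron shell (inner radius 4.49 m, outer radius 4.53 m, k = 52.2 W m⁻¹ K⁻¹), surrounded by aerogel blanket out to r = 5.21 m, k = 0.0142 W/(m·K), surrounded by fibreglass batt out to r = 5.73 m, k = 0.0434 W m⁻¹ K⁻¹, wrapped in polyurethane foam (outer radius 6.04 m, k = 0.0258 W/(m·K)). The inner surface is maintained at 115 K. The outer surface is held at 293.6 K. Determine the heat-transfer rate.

Q = 808 W

Series thermal resistances, inner to outer:
  R_cast iron = (1/4.49 − 1/4.53)/(4πk) = 0.001967/(4π·52.2) = 2.998×10^-6 K/W
  R_aerogel blanket = (1/4.53 − 1/5.21)/(4πk) = 0.02881/(4π·0.0142) = 0.1615 K/W
  R_fibreglass batt = (1/5.21 − 1/5.73)/(4πk) = 0.01742/(4π·0.0434) = 0.03194 K/W
  R_polyurethane foam = (1/5.73 − 1/6.04)/(4πk) = 0.008957/(4π·0.0258) = 0.02763 K/W
ΣR = 2.998×10^-6 + 0.1615 + 0.03194 + 0.02763 = 0.2211 K/W
Q = ΔT/ΣR = (115 K − 293.6 K)/0.2211 = -808 W
(Negative Q ⇒ heat flows inward; heat gain = 808 W.)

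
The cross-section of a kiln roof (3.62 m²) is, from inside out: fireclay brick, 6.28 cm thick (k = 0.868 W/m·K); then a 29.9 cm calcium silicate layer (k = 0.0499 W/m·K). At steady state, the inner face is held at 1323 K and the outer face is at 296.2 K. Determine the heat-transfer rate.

Q = 613 W

Series thermal resistances, inner to outer:
  R_fireclay brick = L/(kA) = 0.0628/(0.868·3.62) = 0.01999 K/W
  R_calcium silicate = L/(kA) = 0.299/(0.0499·3.62) = 1.655 K/W
ΣR = 0.01999 + 1.655 = 1.675 K/W
Q = ΔT/ΣR = (1323 K − 296.2 K)/1.675 = 613 W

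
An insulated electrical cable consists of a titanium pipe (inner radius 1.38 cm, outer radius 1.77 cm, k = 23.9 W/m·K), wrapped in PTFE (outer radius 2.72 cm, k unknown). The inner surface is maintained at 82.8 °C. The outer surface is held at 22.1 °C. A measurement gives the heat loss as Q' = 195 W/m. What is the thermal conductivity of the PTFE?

k = 0.221 W/m·K

ΣR = ΔT/Q' = |82.8 − 22.1|/195 = 0.3113 m·K/W
Known resistances:
  R'_titanium = ln(0.0177/0.0138)/(2πk) = 0.2489/(2π·23.9) = 0.001657 m·K/W
R_PTFE = ΣR − ΣR_known = 0.3113 − 0.001657 = 0.3096 m·K/W
ln(r₂/r₁)/(2πk) = 0.3096 ⇒ k = 0.4297/(2π·0.3096) = 0.221 W/m·K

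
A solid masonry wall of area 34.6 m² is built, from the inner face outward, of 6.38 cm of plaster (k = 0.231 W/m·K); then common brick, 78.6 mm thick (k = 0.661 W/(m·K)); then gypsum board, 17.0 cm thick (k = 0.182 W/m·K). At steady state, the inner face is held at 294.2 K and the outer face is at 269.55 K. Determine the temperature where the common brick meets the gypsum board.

T = 286.9 K

Treat each layer as a resistance in series:
  R_plaster = L/(kA) = 0.0638/(0.231·34.6) = 0.007982 K/W
  R_common brick = L/(kA) = 0.0786/(0.661·34.6) = 0.003437 K/W
  R_gypsum board = L/(kA) = 0.170/(0.182·34.6) = 0.02700 K/W
ΣR = 0.007982 + 0.003437 + 0.02700 = 0.03842 K/W
Q = ΔT/ΣR = (294.2 K − 269.55 K)/0.03842 = 641.6 W
From the inner boundary to the common brick/gypsum board interface, ΣR_partial = 0.01142 K/W.
T_interface = T_in − Q·ΣR_partial = 294.2 K − (641.6)(0.01142) = 286.9 K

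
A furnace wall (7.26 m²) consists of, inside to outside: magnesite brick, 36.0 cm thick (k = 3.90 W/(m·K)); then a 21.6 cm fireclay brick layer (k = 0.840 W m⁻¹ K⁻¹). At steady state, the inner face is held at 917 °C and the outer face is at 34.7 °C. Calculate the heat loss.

Series thermal resistances, inner to outer:
  R_magnesite brick = L/(kA) = 0.360/(3.90·7.26) = 0.01271 K/W
  R_fireclay brick = L/(kA) = 0.216/(0.840·7.26) = 0.03542 K/W
ΣR = 0.01271 + 0.03542 = 0.04813 K/W
Q = ΔT/ΣR = (917 °C − 34.7 °C)/0.04813 = 18300 W

Q = 18300 W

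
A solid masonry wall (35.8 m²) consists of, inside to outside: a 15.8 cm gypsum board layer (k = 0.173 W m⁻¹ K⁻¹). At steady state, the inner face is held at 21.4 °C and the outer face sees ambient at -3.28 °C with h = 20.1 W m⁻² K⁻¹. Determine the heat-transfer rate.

Q = 917 W

Resistance network (inner→outer):
  R_gypsum board = L/(kA) = 0.158/(0.173·35.8) = 0.02551 K/W
  R_conv,out = 1/(hA) = 1/(20.1·35.8) = 0.001390 K/W
ΣR = 0.02551 + 0.001390 = 0.02690 K/W
Q = ΔT/ΣR = (21.4 °C − -3.28 °C)/0.02690 = 917 W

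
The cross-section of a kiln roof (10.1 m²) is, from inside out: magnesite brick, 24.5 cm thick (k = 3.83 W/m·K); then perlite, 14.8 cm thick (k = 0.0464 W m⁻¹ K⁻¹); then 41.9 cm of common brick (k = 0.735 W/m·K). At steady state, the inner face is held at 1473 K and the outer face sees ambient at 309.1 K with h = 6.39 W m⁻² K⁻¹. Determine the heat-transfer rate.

Q = 2950 W

Series thermal resistances, inner to outer:
  R_magnesite brick = L/(kA) = 0.245/(3.83·10.1) = 0.006334 K/W
  R_perlite = L/(kA) = 0.148/(0.0464·10.1) = 0.3158 K/W
  R_common brick = L/(kA) = 0.419/(0.735·10.1) = 0.05644 K/W
  R_conv,out = 1/(hA) = 1/(6.39·10.1) = 0.01549 K/W
ΣR = 0.006334 + 0.3158 + 0.05644 + 0.01549 = 0.3941 K/W
Q = ΔT/ΣR = (1473 K − 309.1 K)/0.3941 = 2950 W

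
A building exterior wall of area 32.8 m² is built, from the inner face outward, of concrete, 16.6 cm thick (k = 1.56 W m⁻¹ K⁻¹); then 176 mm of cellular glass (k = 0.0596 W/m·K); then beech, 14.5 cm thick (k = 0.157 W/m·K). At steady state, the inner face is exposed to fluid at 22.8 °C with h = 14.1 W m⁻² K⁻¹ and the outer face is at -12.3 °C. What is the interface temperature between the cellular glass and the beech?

T = -4.30 °C

Treat each layer as a resistance in series:
  R_conv,in = 1/(hA) = 1/(14.1·32.8) = 0.002162 K/W
  R_concrete = L/(kA) = 0.166/(1.56·32.8) = 0.003244 K/W
  R_cellular glass = L/(kA) = 0.176/(0.0596·32.8) = 0.09003 K/W
  R_beech = L/(kA) = 0.145/(0.157·32.8) = 0.02816 K/W
ΣR = 0.002162 + 0.003244 + 0.09003 + 0.02816 = 0.1236 K/W
Q = ΔT/ΣR = (22.8 °C − -12.3 °C)/0.1236 = 284.0 W
From the inner boundary to the cellular glass/beech interface, ΣR_partial = 0.09544 K/W.
T_interface = T_in − Q·ΣR_partial = 22.8 °C − (284.0)(0.09544) = -4.30 °C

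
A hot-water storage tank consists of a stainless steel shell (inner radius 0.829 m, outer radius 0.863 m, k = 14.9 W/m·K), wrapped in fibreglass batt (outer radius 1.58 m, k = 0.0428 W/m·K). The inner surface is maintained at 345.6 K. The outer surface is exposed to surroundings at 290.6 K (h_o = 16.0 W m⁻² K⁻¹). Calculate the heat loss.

Series thermal resistances, inner to outer:
  R_stainless steel = (1/0.829 − 1/0.863)/(4πk) = 0.04752/(4π·14.9) = 2.538×10^-4 K/W
  R_fibreglass batt = (1/0.863 − 1/1.58)/(4πk) = 0.5258/(4π·0.0428) = 0.9777 K/W
  R_conv,out = 1/(4πr²h) = 1/(4π·1.58²·16.0) = 0.001992 K/W
ΣR = 2.538×10^-4 + 0.9777 + 0.001992 = 0.9799 K/W
Q = ΔT/ΣR = (345.6 K − 290.6 K)/0.9799 = 56.1 W

Q = 56.1 W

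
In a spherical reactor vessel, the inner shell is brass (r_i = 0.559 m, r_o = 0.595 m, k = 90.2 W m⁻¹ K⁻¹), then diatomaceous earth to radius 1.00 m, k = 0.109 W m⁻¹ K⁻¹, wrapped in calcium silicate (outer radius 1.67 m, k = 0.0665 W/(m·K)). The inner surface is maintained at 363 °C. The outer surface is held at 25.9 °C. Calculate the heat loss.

Treat each layer as a resistance in series:
  R_brass = (1/0.559 − 1/0.595)/(4πk) = 0.1082/(4π·90.2) = 9.549×10^-5 K/W
  R_diatomaceous earth = (1/0.595 − 1/1.00)/(4πk) = 0.6807/(4π·0.109) = 0.4969 K/W
  R_calcium silicate = (1/1.00 − 1/1.67)/(4πk) = 0.4012/(4π·0.0665) = 0.4801 K/W
ΣR = 9.549×10^-5 + 0.4969 + 0.4801 = 0.9771 K/W
Q = ΔT/ΣR = (363 °C − 25.9 °C)/0.9771 = 345 W

Q = 345 W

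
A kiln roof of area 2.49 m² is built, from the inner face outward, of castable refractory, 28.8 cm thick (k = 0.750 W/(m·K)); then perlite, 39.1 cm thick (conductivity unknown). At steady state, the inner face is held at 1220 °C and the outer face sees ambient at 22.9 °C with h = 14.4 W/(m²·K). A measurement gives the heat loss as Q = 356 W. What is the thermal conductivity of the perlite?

k = 0.0494 W/m·K

ΣR = ΔT/Q = |1220 − 22.9|/356 = 3.363 K/W
Known resistances:
  R_castable refractory = L/(kA) = 0.288/(0.750·2.49) = 0.1542 K/W
  R_conv,out = 1/(hA) = 1/(14.4·2.49) = 0.02789 K/W
R_perlite = ΣR − ΣR_known = 3.363 − 0.1821 = 3.181 K/W
L/(kA) = 3.181 ⇒ k = 0.391/(3.181·2.49) = 0.0494 W/m·K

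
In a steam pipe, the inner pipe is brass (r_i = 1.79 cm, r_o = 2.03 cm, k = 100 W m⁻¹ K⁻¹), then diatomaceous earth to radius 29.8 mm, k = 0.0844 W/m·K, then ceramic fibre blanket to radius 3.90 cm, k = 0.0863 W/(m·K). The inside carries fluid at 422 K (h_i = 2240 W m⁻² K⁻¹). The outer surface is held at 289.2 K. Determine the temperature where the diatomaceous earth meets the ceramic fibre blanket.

Series thermal resistances, inner to outer:
  R'_conv,in = 1/(2πr h) = 1/(2π·0.0179·2240) = 0.003969 m·K/W
  R'_brass = ln(0.0203/0.0179)/(2πk) = 0.1258/(2π·100) = 2.002×10^-4 m·K/W
  R'_diatomaceous earth = ln(0.0298/0.0203)/(2πk) = 0.3839/(2π·0.0844) = 0.7239 m·K/W
  R'_ceramic fibre blanket = ln(0.0390/0.0298)/(2πk) = 0.2691/(2π·0.0863) = 0.4962 m·K/W
ΣR = 0.003969 + 2.002×10^-4 + 0.7239 + 0.4962 = 1.224 m·K/W
Q' = ΔT/ΣR = (422 K − 289.2 K)/1.224 = 108.5 W/m
From the inner boundary to the diatomaceous earth/ceramic fibre blanket interface, ΣR_partial = 0.7281 m·K/W.
T_interface = T_in − Q'·ΣR_partial = 422 K − (108.5)(0.7281) = 343.0 K

T = 343.0 K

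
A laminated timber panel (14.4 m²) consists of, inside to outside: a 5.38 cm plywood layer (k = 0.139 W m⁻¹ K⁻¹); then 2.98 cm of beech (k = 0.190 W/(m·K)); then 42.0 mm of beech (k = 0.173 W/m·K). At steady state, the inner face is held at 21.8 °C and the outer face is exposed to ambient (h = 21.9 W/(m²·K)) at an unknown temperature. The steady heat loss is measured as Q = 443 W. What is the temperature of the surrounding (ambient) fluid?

Sum the resistances:
  R_plywood = L/(kA) = 0.0538/(0.139·14.4) = 0.02688 K/W
  R_beech = L/(kA) = 0.0298/(0.190·14.4) = 0.01089 K/W
  R_beech = L/(kA) = 0.0420/(0.173·14.4) = 0.01686 K/W
  R_conv,out = 1/(hA) = 1/(21.9·14.4) = 0.003171 K/W
ΣR = 0.05780 K/W
ΔT = Q·ΣR = 443 × 0.05780 = 25.61 K
Heat flows outward, so T_out = T_in − ΔT = 21.8 − 25.61 = -3.81 °C

T_out = -3.81 °C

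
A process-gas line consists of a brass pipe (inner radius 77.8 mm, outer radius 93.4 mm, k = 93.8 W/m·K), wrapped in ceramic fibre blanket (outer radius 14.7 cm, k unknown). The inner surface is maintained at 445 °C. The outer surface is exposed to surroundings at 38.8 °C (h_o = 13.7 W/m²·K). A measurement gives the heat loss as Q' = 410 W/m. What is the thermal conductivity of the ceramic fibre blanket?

ΣR = ΔT/Q' = |445 − 38.8|/410 = 0.9907 m·K/W
Known resistances:
  R'_brass = ln(0.0934/0.0778)/(2πk) = 0.1827/(2π·93.8) = 3.101×10^-4 m·K/W
  R'_conv,out = 1/(2πr h) = 1/(2π·0.147·13.7) = 0.07903 m·K/W
R_ceramic fibre blanket = ΣR − ΣR_known = 0.9907 − 0.07934 = 0.9114 m·K/W
ln(r₂/r₁)/(2πk) = 0.9114 ⇒ k = 0.4535/(2π·0.9114) = 0.0792 W/m·K

k = 0.0792 W/m·K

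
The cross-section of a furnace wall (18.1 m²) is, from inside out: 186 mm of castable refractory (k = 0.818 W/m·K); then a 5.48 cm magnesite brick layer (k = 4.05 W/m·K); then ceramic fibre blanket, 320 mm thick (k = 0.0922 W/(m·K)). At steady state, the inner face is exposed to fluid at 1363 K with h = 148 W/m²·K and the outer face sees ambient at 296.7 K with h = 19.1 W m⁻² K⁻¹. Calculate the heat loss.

Q = 5.12 kW

Treat each layer as a resistance in series:
  R_conv,in = 1/(hA) = 1/(148·18.1) = 3.733×10^-4 K/W
  R_castable refractory = L/(kA) = 0.186/(0.818·18.1) = 0.01256 K/W
  R_magnesite brick = L/(kA) = 0.0548/(4.05·18.1) = 7.476×10^-4 K/W
  R_ceramic fibre blanket = L/(kA) = 0.320/(0.0922·18.1) = 0.1918 K/W
  R_conv,out = 1/(hA) = 1/(19.1·18.1) = 0.002893 K/W
ΣR = 3.733×10^-4 + 0.01256 + 7.476×10^-4 + 0.1918 + 0.002893 = 0.2084 K/W
Q = ΔT/ΣR = (1363 K − 296.7 K)/0.2084 = 5120 W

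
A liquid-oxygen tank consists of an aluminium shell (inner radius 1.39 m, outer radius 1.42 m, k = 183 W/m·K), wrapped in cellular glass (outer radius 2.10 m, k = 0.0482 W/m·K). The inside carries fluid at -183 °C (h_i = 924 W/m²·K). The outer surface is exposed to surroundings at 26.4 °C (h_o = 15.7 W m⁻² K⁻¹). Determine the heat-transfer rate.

Resistance network (inner→outer):
  R_conv,in = 1/(4πr²h) = 1/(4π·1.39²·924) = 4.457×10^-5 K/W
  R_aluminium = (1/1.39 − 1/1.42)/(4πk) = 0.01520/(4π·183) = 6.609×10^-6 K/W
  R_cellular glass = (1/1.42 − 1/2.10)/(4πk) = 0.2280/(4π·0.0482) = 0.3765 K/W
  R_conv,out = 1/(4πr²h) = 1/(4π·2.10²·15.7) = 0.001149 K/W
ΣR = 4.457×10^-5 + 6.609×10^-6 + 0.3765 + 0.001149 = 0.3777 K/W
Q = ΔT/ΣR = (-183 °C − 26.4 °C)/0.3777 = -554 W
(Negative Q ⇒ heat flows inward; heat gain = 554 W.)

Q = 554 W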